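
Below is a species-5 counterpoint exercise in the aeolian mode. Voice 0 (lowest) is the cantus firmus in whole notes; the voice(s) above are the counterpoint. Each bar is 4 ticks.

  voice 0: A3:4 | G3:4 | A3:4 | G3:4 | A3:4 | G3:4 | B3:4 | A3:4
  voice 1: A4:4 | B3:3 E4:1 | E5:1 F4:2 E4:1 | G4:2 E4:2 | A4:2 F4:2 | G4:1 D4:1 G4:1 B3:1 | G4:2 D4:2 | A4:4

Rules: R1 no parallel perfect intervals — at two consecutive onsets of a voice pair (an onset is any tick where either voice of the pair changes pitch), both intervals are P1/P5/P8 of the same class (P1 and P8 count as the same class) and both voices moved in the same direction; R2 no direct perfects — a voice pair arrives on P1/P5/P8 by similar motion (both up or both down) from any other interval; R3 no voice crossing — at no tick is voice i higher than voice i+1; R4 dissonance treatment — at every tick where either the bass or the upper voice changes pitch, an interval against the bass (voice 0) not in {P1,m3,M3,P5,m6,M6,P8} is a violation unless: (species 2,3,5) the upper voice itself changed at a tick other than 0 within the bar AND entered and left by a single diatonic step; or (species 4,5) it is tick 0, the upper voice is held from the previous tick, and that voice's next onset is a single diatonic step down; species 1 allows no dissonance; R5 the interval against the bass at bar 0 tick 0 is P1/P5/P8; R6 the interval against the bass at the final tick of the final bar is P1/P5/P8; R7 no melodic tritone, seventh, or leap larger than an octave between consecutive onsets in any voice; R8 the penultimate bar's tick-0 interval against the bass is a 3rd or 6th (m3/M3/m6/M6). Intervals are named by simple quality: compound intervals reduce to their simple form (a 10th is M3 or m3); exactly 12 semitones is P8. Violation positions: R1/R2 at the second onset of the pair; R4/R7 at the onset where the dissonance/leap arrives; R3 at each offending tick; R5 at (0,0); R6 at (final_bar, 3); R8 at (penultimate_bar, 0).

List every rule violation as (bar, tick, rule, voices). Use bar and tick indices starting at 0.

bar 0: v0=A3 v1=A4 downbeat P8
bar 1: v0=G3 v1=B3 downbeat M3
bar 2: v0=A3 v1=E5 downbeat P5
bar 3: v0=G3 v1=G4 downbeat P8
bar 4: v0=A3 v1=A4 downbeat P8
bar 5: v0=G3 v1=G4 downbeat P8
bar 6: v0=B3 v1=G4 downbeat m6
bar 7: v0=A3 v1=A4 downbeat P8
  -> R7 @ bar 1 tick 0 v(1,): A4->B3 leap 10st
  -> R2 @ bar 2 tick 0 v(0, 1): G3/E4 M6 -> A3/E5 P5 similar
  -> R7 @ bar 2 tick 1 v(1,): E5->F4 leap 11st
  -> R2 @ bar 4 tick 0 v(0, 1): G3/E4 M6 -> A3/A4 P8 similar

(1, 0, R7, (1,))
(2, 0, R2, (0, 1))
(2, 1, R7, (1,))
(4, 0, R2, (0, 1))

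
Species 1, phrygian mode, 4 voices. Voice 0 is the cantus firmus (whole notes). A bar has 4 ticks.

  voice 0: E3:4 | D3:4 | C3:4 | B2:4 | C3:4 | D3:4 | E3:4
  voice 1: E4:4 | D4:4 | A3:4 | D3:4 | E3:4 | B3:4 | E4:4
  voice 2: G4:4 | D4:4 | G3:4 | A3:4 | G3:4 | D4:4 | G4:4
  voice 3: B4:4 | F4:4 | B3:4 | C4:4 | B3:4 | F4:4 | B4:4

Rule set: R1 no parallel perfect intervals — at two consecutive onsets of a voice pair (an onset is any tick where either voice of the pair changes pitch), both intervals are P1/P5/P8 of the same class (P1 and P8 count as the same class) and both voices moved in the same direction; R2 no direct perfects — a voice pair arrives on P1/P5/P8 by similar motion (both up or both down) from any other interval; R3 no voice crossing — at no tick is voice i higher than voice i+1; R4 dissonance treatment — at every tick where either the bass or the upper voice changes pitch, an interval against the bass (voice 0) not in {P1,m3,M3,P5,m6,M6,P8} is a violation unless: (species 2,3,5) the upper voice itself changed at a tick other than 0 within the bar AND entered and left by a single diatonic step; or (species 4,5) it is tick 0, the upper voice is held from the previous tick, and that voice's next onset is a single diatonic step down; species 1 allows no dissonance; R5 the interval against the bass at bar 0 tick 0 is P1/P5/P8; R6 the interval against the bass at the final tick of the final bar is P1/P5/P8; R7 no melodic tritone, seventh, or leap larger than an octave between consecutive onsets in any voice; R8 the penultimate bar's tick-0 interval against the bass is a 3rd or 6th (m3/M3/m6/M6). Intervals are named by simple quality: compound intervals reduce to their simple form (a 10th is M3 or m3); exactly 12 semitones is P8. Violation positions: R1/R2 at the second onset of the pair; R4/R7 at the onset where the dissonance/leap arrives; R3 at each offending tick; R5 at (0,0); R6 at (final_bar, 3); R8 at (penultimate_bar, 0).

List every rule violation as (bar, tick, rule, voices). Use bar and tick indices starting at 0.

bar 0: v0=E3 v1=E4 v2=G4 v3=B4 downbeat P5
bar 1: v0=D3 v1=D4 v2=D4 v3=F4 downbeat m3
bar 2: v0=C3 v1=A3 v2=G3 v3=B3 downbeat M7
bar 3: v0=B2 v1=D3 v2=A3 v3=C4 downbeat m2
bar 4: v0=C3 v1=E3 v2=G3 v3=B3 downbeat M7
bar 5: v0=D3 v1=B3 v2=D4 v3=F4 downbeat m3
bar 6: v0=E3 v1=E4 v2=G4 v3=B4 downbeat P5
  -> R5 @ bar 0 tick 0 v(0, 2): opens on m3
  -> R1 @ bar 1 tick 0 v(0, 1): E3/E4 P8 -> D3/D4 P8 similar
  -> R2 @ bar 1 tick 0 v(0, 2): E3/G4 m3 -> D3/D4 P8 similar
  -> R2 @ bar 1 tick 0 v(1, 2): E4/G4 m3 -> D4/D4 P1 similar
  -> R7 @ bar 1 tick 0 v(3,): B4->F4 leap 6st
  -> R2 @ bar 2 tick 0 v(0, 2): D3/D4 P8 -> C3/G3 P5 similar
  -> R3 @ bar 2 tick 0 v(1, 2): A3 above G3
  -> R4 @ bar 2 tick 0 v(0, 3): C3/B3 M7 untreated
  -> R7 @ bar 2 tick 0 v(3,): F4->B3 leap 6st
  -> R3 @ bar 2 tick 1 v(1, 2): A3 above G3
  -> R3 @ bar 2 tick 2 v(1, 2): A3 above G3
  -> R3 @ bar 2 tick 3 v(1, 2): A3 above G3
  -> R4 @ bar 3 tick 0 v(0, 2): B2/A3 m7 untreated
  -> R4 @ bar 3 tick 0 v(0, 3): B2/C4 m2 untreated
  -> R4 @ bar 4 tick 0 v(0, 3): C3/B3 M7 untreated
  -> R2 @ bar 5 tick 0 v(0, 2): C3/G3 P5 -> D3/D4 P8 similar
  -> R7 @ bar 5 tick 0 v(3,): B3->F4 leap 6st
  -> R8 @ bar 5 tick 0 v(0, 2): penult P8 not 3rd/6th
  -> R2 @ bar 6 tick 0 v(0, 1): D3/B3 M6 -> E3/E4 P8 similar
  -> R2 @ bar 6 tick 0 v(0, 3): D3/F4 m3 -> E3/B4 P5 similar
  -> R2 @ bar 6 tick 0 v(1, 3): B3/F4 TT -> E4/B4 P5 similar
  -> R7 @ bar 6 tick 0 v(3,): F4->B4 leap 6st
  -> R6 @ bar 6 tick 3 v(0, 2): closes on m3

(0, 0, R5, (0, 2))
(1, 0, R1, (0, 1))
(1, 0, R2, (0, 2))
(1, 0, R2, (1, 2))
(1, 0, R7, (3,))
(2, 0, R2, (0, 2))
(2, 0, R3, (1, 2))
(2, 0, R4, (0, 3))
(2, 0, R7, (3,))
(2, 1, R3, (1, 2))
(2, 2, R3, (1, 2))
(2, 3, R3, (1, 2))
(3, 0, R4, (0, 2))
(3, 0, R4, (0, 3))
(4, 0, R4, (0, 3))
(5, 0, R2, (0, 2))
(5, 0, R7, (3,))
(5, 0, R8, (0, 2))
(6, 0, R2, (0, 1))
(6, 0, R2, (0, 3))
(6, 0, R2, (1, 3))
(6, 0, R7, (3,))
(6, 3, R6, (0, 2))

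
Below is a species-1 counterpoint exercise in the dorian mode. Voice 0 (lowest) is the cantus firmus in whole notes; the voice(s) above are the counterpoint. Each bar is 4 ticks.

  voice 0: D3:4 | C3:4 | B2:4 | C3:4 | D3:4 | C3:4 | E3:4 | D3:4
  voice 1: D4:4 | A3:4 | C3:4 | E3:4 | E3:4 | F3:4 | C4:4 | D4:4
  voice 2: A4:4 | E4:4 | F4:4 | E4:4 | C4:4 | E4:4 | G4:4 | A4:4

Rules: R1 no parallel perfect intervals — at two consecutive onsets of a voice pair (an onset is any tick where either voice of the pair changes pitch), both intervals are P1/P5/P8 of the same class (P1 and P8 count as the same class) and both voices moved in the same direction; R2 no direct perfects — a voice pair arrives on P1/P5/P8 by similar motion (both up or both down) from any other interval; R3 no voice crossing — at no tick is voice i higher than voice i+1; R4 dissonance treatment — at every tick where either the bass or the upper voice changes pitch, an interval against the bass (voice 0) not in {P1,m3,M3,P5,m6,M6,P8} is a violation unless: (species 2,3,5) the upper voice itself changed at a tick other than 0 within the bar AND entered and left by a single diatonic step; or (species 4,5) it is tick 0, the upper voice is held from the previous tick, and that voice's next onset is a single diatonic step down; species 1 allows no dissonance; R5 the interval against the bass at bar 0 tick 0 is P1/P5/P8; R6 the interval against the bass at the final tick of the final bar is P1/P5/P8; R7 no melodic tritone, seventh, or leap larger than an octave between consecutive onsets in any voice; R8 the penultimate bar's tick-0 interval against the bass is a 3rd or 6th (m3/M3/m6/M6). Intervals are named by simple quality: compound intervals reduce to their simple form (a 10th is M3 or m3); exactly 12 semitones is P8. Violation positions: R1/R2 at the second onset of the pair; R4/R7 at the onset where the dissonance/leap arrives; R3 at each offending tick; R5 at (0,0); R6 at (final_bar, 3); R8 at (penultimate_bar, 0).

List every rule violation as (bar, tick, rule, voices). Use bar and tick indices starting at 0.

(1, 0, R1, (1, 2))
(2, 0, R4, (0, 1))
(2, 0, R4, (0, 2))
(4, 0, R4, (0, 1))
(4, 0, R4, (0, 2))
(5, 0, R4, (0, 1))
(6, 0, R2, (1, 2))
(7, 0, R1, (1, 2))

bar 0: v0=D3 v1=D4 v2=A4 downbeat P5
bar 1: v0=C3 v1=A3 v2=E4 downbeat M3
bar 2: v0=B2 v1=C3 v2=F4 downbeat TT
bar 3: v0=C3 v1=E3 v2=E4 downbeat M3
bar 4: v0=D3 v1=E3 v2=C4 downbeat m7
bar 5: v0=C3 v1=F3 v2=E4 downbeat M3
bar 6: v0=E3 v1=C4 v2=G4 downbeat m3
bar 7: v0=D3 v1=D4 v2=A4 downbeat P5
  -> R1 @ bar 1 tick 0 v(1, 2): D4/A4 P5 -> A3/E4 P5 similar
  -> R4 @ bar 2 tick 0 v(0, 1): B2/C3 m2 untreated
  -> R4 @ bar 2 tick 0 v(0, 2): B2/F4 TT untreated
  -> R4 @ bar 4 tick 0 v(0, 1): D3/E3 M2 untreated
  -> R4 @ bar 4 tick 0 v(0, 2): D3/C4 m7 untreated
  -> R4 @ bar 5 tick 0 v(0, 1): C3/F3 P4 untreated
  -> R2 @ bar 6 tick 0 v(1, 2): F3/E4 M7 -> C4/G4 P5 similar
  -> R1 @ bar 7 tick 0 v(1, 2): C4/G4 P5 -> D4/A4 P5 similar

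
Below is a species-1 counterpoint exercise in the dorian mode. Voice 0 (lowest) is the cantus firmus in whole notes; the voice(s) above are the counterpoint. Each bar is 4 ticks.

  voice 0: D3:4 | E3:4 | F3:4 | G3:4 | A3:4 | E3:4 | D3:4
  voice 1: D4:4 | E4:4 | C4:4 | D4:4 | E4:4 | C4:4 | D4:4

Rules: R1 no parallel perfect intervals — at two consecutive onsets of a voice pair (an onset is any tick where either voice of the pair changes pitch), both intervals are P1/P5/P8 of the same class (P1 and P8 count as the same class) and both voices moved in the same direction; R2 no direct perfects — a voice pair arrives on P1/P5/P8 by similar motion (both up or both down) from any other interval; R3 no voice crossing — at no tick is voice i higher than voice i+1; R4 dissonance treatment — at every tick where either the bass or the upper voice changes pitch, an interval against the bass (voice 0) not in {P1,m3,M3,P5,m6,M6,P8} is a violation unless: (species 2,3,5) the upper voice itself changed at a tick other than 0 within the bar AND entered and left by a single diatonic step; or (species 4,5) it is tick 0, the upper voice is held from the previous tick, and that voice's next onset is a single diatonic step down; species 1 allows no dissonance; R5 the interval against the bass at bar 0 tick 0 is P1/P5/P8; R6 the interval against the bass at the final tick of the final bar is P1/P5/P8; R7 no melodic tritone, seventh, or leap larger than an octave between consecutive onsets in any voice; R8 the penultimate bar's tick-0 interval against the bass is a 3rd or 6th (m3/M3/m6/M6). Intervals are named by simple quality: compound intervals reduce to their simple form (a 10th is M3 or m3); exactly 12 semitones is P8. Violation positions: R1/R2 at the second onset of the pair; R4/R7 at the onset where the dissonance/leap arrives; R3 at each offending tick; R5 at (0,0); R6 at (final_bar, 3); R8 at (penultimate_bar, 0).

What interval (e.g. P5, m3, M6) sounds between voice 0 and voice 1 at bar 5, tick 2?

m6

voice 0=E3 voice 1=C4 -> m6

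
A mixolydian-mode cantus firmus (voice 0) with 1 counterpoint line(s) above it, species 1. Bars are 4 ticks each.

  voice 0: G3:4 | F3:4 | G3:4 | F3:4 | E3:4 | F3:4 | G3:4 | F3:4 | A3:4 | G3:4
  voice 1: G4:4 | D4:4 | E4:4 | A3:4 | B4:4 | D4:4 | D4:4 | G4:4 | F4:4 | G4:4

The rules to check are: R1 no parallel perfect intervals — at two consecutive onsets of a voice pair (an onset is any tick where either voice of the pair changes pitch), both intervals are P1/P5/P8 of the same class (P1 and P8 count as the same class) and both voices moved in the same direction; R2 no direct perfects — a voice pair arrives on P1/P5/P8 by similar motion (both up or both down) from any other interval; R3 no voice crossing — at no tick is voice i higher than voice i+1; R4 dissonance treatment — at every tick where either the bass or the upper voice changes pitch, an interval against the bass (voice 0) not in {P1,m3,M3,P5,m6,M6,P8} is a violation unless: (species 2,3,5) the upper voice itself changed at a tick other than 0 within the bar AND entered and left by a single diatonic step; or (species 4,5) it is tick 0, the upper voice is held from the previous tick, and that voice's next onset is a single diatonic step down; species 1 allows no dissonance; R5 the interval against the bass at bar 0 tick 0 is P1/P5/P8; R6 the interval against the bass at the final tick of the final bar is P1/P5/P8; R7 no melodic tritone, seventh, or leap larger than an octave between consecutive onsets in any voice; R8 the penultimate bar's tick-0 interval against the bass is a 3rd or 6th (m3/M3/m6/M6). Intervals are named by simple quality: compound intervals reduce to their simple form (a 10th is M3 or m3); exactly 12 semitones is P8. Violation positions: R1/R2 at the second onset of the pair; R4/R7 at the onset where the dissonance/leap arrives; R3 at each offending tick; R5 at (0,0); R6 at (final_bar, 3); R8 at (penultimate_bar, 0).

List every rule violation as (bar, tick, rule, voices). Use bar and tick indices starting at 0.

bar 0: v0=G3 v1=G4 downbeat P8
bar 1: v0=F3 v1=D4 downbeat M6
bar 2: v0=G3 v1=E4 downbeat M6
bar 3: v0=F3 v1=A3 downbeat M3
bar 4: v0=E3 v1=B4 downbeat P5
bar 5: v0=F3 v1=D4 downbeat M6
bar 6: v0=G3 v1=D4 downbeat P5
bar 7: v0=F3 v1=G4 downbeat M2
bar 8: v0=A3 v1=F4 downbeat m6
bar 9: v0=G3 v1=G4 downbeat P8
  -> R7 @ bar 4 tick 0 v(1,): A3->B4 leap 14st
  -> R4 @ bar 7 tick 0 v(0, 1): F3/G4 M2 untreated

(4, 0, R7, (1,))
(7, 0, R4, (0, 1))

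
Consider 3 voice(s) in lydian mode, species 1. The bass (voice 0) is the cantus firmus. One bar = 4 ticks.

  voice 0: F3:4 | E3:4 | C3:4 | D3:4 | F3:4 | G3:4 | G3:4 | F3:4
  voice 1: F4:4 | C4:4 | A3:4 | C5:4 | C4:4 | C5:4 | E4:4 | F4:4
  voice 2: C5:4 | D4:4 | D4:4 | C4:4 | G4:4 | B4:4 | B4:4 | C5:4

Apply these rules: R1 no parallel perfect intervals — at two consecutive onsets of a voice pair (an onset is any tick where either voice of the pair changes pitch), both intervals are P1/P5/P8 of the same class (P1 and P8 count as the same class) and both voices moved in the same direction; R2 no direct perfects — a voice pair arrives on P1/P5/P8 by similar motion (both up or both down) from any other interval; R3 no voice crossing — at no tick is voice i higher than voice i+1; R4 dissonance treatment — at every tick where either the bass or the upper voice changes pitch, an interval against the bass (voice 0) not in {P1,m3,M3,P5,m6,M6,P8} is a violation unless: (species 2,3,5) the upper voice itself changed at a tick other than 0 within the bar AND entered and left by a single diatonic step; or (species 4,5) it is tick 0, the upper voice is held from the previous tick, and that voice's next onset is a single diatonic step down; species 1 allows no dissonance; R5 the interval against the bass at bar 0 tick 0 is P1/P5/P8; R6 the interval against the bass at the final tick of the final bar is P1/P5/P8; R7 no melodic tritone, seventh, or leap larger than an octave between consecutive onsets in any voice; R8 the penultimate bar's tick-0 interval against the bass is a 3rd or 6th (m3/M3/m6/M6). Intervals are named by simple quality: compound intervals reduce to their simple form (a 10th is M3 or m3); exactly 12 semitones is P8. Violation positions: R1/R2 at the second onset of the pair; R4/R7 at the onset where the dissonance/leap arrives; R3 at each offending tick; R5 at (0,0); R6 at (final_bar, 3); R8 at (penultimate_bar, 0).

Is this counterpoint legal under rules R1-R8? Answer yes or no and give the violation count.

bar 0: v0=F3 v1=F4 v2=C5 (P5)
bar 1: v0=E3 v1=C4 v2=D4 (m7)
bar 2: v0=C3 v1=A3 v2=D4 (M2)
bar 3: v0=D3 v1=C5 v2=C4 (m7)
bar 4: v0=F3 v1=C4 v2=G4 (M2)
bar 5: v0=G3 v1=C5 v2=B4 (M3)
bar 6: v0=G3 v1=E4 v2=B4 (M3)
bar 7: v0=F3 v1=F4 v2=C5 (P5)
  R4 @ bar1.0: E3/D4 m7 untreated
  R7 @ bar1.0: C5->D4 leap 10st
  R4 @ bar2.0: C3/D4 M2 untreated
  R3 @ bar3.0: C5 above C4
  R4 @ bar3.0: D3/C5 m7 untreated
  R4 @ bar3.0: D3/C4 m7 untreated
  R7 @ bar3.0: A3->C5 leap 15st
  R3 @ bar3.1: C5 above C4
  R3 @ bar3.2: C5 above C4
  R3 @ bar3.3: C5 above C4
  R4 @ bar4.0: F3/G4 M2 untreated
  R3 @ bar5.0: C5 above B4
  R4 @ bar5.0: G3/C5 P4 untreated
  R3 @ bar5.1: C5 above B4
  R3 @ bar5.2: C5 above B4
  R3 @ bar5.3: C5 above B4
  R1 @ bar7.0: E4/B4 P5 -> F4/C5 P5 similar

No (17 violations)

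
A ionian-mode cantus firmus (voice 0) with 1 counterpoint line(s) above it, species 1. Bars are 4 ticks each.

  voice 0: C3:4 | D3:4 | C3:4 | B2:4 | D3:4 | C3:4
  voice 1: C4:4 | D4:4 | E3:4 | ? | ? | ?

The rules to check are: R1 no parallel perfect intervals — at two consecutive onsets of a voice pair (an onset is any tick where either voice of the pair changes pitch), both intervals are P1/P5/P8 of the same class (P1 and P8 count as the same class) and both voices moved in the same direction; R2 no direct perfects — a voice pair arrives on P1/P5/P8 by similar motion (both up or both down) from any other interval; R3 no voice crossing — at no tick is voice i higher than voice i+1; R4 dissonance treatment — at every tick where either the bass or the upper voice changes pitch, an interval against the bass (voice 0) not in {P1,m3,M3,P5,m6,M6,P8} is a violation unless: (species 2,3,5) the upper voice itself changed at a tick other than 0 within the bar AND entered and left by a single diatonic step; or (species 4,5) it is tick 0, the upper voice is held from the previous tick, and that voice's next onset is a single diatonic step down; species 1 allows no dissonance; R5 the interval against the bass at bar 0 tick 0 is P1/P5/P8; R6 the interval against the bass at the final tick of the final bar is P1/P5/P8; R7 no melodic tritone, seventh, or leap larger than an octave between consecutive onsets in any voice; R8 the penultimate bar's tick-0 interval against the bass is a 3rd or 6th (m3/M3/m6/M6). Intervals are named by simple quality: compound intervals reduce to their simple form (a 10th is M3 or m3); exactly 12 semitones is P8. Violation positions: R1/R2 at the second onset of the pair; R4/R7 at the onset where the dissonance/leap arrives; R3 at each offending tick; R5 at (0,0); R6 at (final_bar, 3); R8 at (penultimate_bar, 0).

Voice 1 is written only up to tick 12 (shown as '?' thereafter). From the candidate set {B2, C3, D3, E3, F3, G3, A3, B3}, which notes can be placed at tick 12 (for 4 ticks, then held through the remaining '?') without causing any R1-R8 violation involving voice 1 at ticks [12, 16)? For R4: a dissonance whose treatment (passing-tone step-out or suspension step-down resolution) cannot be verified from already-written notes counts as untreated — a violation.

B2: violates R2
C3: violates R4
D3: legal
E3: violates R4
F3: violates R4
G3: legal
A3: violates R4
B3: legal

{B3, D3, G3}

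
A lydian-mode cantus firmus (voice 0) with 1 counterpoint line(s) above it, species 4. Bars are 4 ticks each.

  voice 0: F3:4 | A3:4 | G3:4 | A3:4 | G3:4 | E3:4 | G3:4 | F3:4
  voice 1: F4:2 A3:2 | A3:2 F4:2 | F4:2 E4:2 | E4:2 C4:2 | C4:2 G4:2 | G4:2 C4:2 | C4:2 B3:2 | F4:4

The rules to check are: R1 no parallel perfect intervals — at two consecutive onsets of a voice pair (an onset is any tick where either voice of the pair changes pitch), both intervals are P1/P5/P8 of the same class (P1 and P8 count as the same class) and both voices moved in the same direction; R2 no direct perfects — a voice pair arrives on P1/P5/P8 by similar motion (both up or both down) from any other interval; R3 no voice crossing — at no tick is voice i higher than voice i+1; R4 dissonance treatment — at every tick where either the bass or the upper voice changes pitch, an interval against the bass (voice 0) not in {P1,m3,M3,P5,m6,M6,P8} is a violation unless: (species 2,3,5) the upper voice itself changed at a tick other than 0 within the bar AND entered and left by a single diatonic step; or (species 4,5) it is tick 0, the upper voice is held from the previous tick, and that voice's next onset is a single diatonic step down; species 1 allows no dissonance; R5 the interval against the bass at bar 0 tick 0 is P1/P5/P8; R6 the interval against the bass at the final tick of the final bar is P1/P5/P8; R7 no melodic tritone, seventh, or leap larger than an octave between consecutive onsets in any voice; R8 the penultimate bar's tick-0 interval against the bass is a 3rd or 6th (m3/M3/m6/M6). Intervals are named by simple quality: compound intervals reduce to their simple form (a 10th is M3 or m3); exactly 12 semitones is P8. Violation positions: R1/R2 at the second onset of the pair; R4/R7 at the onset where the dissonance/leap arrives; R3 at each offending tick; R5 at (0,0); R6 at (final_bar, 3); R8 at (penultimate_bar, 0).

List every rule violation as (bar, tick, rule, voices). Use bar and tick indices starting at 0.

bar 0: v0=F3 v1=F4 downbeat P8
bar 1: v0=A3 v1=A3 downbeat P1
bar 2: v0=G3 v1=F4 downbeat m7
bar 3: v0=A3 v1=E4 downbeat P5
bar 4: v0=G3 v1=C4 downbeat P4
bar 5: v0=E3 v1=G4 downbeat m3
bar 6: v0=G3 v1=C4 downbeat P4
bar 7: v0=F3 v1=F4 downbeat P8
  -> R4 @ bar 4 tick 0 v(0, 1): G3/C4 P4 untreated
  -> R8 @ bar 6 tick 0 v(0, 1): penult P4 not 3rd/6th
  -> R7 @ bar 7 tick 0 v(1,): B3->F4 leap 6st

(4, 0, R4, (0, 1))
(6, 0, R8, (0, 1))
(7, 0, R7, (1,))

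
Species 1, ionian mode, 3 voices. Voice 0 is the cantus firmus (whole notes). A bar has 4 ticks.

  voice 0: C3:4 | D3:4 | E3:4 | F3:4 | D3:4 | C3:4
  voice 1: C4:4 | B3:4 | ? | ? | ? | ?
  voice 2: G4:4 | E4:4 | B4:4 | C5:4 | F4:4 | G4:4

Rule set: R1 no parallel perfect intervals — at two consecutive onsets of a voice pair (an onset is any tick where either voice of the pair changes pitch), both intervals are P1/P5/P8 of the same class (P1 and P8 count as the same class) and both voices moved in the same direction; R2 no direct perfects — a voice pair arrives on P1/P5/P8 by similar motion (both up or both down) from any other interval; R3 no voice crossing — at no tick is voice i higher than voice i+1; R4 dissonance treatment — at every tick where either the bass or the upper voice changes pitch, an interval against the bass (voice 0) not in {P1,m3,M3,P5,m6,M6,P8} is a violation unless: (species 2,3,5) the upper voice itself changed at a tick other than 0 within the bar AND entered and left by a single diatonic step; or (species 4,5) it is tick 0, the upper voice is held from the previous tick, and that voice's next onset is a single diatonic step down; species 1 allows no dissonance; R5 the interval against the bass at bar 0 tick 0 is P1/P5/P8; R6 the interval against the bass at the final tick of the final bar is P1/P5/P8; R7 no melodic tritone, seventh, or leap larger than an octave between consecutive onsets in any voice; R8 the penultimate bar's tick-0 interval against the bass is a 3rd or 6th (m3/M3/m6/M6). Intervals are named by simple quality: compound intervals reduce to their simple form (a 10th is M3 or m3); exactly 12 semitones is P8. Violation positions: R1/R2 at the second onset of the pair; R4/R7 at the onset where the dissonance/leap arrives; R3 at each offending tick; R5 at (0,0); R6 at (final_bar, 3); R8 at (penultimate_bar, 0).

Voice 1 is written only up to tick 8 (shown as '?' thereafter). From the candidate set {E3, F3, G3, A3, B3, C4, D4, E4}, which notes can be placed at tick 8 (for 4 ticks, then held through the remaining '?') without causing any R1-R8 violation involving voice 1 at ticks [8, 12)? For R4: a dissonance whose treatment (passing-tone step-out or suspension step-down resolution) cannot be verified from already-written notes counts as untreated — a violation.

{B3, C4, E3, G3}

E3: legal
F3: violates R4,R7
G3: legal
A3: violates R4
B3: legal
C4: legal
D4: violates R4
E4: violates R2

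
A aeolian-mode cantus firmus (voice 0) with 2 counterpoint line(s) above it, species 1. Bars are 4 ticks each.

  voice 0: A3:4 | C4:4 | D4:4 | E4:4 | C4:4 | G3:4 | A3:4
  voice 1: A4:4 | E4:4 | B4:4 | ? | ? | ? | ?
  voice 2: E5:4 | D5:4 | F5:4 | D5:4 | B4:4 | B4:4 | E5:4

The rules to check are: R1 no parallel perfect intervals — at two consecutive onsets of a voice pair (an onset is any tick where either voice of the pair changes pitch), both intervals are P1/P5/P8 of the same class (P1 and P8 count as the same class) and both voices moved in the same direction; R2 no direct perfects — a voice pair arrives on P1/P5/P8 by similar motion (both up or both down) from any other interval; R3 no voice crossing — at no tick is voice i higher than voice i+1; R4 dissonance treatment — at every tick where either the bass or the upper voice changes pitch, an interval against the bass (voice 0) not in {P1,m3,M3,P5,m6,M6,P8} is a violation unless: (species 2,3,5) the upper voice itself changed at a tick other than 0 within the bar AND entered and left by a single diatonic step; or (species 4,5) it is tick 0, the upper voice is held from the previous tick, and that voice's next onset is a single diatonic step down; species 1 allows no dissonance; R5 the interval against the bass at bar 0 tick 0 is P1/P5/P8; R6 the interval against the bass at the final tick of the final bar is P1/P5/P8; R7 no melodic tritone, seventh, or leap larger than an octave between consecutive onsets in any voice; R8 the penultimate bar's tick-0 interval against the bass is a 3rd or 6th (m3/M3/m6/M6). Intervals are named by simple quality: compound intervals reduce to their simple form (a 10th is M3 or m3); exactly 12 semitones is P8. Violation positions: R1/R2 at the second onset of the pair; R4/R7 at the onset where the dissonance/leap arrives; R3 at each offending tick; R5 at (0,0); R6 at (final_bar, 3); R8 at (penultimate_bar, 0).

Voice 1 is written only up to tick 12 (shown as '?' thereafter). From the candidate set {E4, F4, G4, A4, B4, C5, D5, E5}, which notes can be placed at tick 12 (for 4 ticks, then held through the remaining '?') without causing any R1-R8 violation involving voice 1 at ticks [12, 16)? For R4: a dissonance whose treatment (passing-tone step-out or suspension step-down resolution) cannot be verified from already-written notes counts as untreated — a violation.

E4: legal
F4: violates R4,R7
G4: violates R2
A4: violates R4
B4: legal
C5: legal
D5: violates R4
E5: violates R2,R3

{B4, C5, E4}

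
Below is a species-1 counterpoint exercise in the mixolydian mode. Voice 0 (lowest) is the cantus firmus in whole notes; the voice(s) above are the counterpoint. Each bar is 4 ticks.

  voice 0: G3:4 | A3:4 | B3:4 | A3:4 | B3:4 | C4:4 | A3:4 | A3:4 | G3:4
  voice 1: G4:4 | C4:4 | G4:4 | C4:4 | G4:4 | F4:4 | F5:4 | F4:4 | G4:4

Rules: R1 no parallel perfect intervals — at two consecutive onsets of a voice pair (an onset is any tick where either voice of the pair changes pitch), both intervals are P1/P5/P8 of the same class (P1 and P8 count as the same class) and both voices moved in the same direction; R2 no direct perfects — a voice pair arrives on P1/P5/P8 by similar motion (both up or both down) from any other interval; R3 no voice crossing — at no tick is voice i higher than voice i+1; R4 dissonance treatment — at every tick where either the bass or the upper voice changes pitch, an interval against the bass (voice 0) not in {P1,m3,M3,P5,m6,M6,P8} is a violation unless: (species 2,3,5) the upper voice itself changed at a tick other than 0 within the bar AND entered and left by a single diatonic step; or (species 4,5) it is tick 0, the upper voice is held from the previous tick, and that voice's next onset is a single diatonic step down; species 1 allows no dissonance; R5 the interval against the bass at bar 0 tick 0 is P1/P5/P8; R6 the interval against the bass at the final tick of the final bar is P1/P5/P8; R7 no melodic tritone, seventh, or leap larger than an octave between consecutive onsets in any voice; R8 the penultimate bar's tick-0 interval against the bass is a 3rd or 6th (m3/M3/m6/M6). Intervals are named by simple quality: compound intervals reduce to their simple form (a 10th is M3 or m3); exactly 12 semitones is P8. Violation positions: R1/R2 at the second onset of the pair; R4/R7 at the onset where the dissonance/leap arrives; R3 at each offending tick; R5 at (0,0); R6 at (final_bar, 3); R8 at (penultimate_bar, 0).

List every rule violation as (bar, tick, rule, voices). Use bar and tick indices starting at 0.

bar 0: v0=G3 v1=G4 downbeat P8
bar 1: v0=A3 v1=C4 downbeat m3
bar 2: v0=B3 v1=G4 downbeat m6
bar 3: v0=A3 v1=C4 downbeat m3
bar 4: v0=B3 v1=G4 downbeat m6
bar 5: v0=C4 v1=F4 downbeat P4
bar 6: v0=A3 v1=F5 downbeat m6
bar 7: v0=A3 v1=F4 downbeat m6
bar 8: v0=G3 v1=G4 downbeat P8
  -> R4 @ bar 5 tick 0 v(0, 1): C4/F4 P4 untreated

(5, 0, R4, (0, 1))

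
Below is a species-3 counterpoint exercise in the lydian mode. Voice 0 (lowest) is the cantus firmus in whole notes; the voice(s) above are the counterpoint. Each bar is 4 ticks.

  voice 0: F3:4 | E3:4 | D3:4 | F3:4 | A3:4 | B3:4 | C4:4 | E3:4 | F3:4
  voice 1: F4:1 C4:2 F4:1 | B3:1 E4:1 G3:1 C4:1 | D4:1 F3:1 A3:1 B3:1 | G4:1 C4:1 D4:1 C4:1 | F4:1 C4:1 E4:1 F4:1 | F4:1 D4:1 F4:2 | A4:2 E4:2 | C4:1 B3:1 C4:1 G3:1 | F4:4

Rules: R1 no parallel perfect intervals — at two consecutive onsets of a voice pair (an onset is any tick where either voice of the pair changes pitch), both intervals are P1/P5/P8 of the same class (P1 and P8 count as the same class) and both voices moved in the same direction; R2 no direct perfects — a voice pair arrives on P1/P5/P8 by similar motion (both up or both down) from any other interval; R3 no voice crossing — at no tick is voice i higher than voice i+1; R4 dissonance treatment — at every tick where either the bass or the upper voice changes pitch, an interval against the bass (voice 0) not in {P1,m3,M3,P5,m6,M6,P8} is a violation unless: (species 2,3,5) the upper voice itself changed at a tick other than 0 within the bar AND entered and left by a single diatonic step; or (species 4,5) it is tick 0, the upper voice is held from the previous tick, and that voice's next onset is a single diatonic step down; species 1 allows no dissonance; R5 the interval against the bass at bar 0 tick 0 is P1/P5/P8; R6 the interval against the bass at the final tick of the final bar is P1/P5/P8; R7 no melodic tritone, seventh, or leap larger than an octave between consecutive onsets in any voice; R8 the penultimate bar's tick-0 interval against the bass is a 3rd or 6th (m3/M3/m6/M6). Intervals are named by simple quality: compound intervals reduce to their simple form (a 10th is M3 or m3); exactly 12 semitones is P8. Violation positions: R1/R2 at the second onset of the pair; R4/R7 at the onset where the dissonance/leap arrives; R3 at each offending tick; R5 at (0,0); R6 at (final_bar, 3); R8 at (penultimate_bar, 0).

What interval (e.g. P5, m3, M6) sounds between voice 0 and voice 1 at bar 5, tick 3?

voice 0=B3 voice 1=F4 -> TT

TT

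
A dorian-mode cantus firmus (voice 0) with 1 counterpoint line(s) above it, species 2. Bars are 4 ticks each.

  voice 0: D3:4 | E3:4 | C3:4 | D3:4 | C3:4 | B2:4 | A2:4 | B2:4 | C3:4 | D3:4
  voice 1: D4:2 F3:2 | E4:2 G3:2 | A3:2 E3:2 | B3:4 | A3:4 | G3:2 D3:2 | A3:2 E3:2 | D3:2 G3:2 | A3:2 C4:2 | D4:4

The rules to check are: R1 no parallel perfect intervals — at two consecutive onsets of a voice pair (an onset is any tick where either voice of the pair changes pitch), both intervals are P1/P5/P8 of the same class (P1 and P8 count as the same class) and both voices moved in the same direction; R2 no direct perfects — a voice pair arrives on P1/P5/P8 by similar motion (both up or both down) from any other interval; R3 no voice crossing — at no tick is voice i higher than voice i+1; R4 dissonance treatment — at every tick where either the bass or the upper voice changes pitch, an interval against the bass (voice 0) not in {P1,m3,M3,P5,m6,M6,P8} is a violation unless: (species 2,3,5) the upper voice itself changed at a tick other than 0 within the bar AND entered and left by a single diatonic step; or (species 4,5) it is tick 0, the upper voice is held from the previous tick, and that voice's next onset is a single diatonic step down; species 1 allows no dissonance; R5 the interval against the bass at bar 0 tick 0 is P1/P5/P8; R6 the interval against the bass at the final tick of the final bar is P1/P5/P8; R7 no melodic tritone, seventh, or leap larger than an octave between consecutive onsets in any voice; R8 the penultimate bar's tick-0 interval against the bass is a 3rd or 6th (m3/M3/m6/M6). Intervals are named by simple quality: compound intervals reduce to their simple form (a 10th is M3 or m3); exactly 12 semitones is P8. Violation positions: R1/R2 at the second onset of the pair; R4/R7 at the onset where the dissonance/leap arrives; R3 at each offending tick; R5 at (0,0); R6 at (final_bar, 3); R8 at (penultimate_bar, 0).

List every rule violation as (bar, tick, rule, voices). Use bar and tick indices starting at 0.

(1, 0, R2, (0, 1))
(1, 0, R7, (1,))
(9, 0, R1, (0, 1))

bar 0: v0=D3 v1=D4 downbeat P8
bar 1: v0=E3 v1=E4 downbeat P8
bar 2: v0=C3 v1=A3 downbeat M6
bar 3: v0=D3 v1=B3 downbeat M6
bar 4: v0=C3 v1=A3 downbeat M6
bar 5: v0=B2 v1=G3 downbeat m6
bar 6: v0=A2 v1=A3 downbeat P8
bar 7: v0=B2 v1=D3 downbeat m3
bar 8: v0=C3 v1=A3 downbeat M6
bar 9: v0=D3 v1=D4 downbeat P8
  -> R2 @ bar 1 tick 0 v(0, 1): D3/F3 m3 -> E3/E4 P8 similar
  -> R7 @ bar 1 tick 0 v(1,): F3->E4 leap 11st
  -> R1 @ bar 9 tick 0 v(0, 1): C3/C4 P8 -> D3/D4 P8 similar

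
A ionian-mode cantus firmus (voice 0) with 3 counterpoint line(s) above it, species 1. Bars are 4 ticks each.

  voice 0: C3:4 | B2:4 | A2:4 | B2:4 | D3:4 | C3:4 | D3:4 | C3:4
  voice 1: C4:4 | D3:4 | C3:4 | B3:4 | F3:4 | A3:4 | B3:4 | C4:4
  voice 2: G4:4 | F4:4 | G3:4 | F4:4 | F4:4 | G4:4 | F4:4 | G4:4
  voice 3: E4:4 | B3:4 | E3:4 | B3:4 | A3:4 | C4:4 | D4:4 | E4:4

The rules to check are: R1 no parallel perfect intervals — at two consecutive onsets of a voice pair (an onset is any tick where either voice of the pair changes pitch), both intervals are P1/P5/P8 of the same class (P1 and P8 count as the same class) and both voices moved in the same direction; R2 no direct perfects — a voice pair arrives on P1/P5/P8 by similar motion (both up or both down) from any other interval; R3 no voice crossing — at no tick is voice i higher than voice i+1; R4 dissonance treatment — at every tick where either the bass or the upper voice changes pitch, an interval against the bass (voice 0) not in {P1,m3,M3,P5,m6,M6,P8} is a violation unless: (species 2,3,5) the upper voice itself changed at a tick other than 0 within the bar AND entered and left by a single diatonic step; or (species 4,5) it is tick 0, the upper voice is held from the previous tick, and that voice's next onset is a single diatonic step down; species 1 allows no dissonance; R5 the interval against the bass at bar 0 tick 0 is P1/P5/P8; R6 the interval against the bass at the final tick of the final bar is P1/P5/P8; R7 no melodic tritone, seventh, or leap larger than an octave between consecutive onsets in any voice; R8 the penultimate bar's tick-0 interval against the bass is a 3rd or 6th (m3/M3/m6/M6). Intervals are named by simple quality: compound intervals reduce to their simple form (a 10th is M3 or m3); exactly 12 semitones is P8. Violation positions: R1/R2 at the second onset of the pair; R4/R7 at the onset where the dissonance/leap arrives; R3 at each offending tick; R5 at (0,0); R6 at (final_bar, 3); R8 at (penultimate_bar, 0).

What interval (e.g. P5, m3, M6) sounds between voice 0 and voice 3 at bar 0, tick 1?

voice 0=C3 voice 3=E4 -> M3

M3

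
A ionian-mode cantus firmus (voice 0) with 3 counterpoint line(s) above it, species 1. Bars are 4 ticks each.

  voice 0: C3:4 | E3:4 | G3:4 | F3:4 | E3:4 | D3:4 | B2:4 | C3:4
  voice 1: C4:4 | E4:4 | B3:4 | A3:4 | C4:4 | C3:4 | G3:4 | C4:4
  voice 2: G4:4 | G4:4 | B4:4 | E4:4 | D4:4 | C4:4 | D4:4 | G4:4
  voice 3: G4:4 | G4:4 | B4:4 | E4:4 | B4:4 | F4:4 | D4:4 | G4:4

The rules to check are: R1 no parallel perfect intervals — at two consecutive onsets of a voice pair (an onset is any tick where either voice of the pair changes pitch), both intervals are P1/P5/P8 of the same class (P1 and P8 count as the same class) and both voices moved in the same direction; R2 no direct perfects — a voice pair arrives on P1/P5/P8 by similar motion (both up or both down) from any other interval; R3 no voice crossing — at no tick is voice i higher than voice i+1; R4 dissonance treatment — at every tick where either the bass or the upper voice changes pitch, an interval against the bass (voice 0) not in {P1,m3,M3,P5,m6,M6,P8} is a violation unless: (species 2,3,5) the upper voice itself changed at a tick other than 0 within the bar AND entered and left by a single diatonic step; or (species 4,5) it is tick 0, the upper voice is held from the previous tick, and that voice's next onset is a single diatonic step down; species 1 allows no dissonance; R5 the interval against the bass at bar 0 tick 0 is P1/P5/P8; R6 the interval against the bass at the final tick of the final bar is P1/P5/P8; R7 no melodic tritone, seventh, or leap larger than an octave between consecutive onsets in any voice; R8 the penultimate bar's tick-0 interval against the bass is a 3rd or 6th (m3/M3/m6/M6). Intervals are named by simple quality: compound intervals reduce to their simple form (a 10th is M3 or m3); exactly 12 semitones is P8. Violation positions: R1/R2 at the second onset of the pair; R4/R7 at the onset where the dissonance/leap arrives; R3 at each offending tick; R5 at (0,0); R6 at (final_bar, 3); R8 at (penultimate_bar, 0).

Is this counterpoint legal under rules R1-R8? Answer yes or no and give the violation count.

bar 0: v0=C3 v1=C4 v2=G4 v3=G4 (P5)
bar 1: v0=E3 v1=E4 v2=G4 v3=G4 (m3)
bar 2: v0=G3 v1=B3 v2=B4 v3=B4 (M3)
bar 3: v0=F3 v1=A3 v2=E4 v3=E4 (M7)
bar 4: v0=E3 v1=C4 v2=D4 v3=B4 (P5)
bar 5: v0=D3 v1=C3 v2=C4 v3=F4 (m3)
bar 6: v0=B2 v1=G3 v2=D4 v3=D4 (m3)
bar 7: v0=C3 v1=C4 v2=G4 v3=G4 (P5)
  R1 @ bar1.0: C3/C4 P8 -> E3/E4 P8 similar
  R1 @ bar2.0: G4/G4 P1 -> B4/B4 P1 similar
  R1 @ bar3.0: B4/B4 P1 -> E4/E4 P1 similar
  R2 @ bar3.0: B3/B4 P8 -> A3/E4 P5 similar
  R2 @ bar3.0: B3/B4 P8 -> A3/E4 P5 similar
  R4 @ bar3.0: F3/E4 M7 untreated
  R4 @ bar3.0: F3/E4 M7 untreated
  R4 @ bar4.0: E3/D4 m7 untreated
  R2 @ bar5.0: C4/D4 M2 -> C3/C4 P8 similar
  R3 @ bar5.0: D3 above C3
  R4 @ bar5.0: D3/C3 M2 untreated
  R4 @ bar5.0: D3/C4 m7 untreated
  R7 @ bar5.0: B4->F4 leap 6st
  R3 @ bar5.1: D3 above C3
  R3 @ bar5.2: D3 above C3
  R3 @ bar5.3: D3 above C3
  R2 @ bar6.0: C3/C4 P8 -> G3/D4 P5 similar
  R1 @ bar7.0: G3/D4 P5 -> C4/G4 P5 similar
  R1 @ bar7.0: G3/D4 P5 -> C4/G4 P5 similar
  R1 @ bar7.0: D4/D4 P1 -> G4/G4 P1 similar
  R2 @ bar7.0: B2/G3 m6 -> C3/C4 P8 similar
  R2 @ bar7.0: B2/D4 m3 -> C3/G4 P5 similar
  R2 @ bar7.0: B2/D4 m3 -> C3/G4 P5 similar

No (23 violations)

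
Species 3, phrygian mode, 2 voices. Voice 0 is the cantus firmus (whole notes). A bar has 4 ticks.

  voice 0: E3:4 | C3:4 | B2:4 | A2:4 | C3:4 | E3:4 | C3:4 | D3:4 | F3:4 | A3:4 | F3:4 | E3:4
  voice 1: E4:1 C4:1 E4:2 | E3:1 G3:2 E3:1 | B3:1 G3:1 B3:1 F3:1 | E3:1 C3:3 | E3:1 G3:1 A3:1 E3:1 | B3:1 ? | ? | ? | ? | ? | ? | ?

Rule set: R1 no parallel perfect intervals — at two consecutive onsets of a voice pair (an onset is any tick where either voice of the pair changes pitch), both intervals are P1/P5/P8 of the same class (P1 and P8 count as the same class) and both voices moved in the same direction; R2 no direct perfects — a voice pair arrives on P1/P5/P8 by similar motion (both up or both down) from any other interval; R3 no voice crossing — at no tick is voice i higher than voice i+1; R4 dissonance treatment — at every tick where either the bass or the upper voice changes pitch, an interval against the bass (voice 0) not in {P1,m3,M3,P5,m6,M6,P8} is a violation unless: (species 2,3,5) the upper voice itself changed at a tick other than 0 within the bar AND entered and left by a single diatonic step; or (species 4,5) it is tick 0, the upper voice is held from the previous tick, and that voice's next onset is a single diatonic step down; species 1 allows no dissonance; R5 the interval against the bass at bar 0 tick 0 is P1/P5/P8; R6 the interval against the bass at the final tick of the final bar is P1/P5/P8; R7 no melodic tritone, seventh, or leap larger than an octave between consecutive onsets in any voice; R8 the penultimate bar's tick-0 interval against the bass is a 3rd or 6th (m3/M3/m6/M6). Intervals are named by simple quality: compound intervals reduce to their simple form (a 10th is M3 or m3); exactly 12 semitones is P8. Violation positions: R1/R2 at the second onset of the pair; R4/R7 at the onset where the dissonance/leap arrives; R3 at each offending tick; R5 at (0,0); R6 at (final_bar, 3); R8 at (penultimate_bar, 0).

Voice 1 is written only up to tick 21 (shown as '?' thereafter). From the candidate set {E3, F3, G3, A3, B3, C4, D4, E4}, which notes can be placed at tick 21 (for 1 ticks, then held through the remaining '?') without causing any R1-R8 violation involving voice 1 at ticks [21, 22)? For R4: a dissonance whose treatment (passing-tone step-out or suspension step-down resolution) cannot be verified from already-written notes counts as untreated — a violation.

{B3, C4, E3, E4, G3}

E3: legal
F3: violates R4,R7
G3: legal
A3: violates R4
B3: legal
C4: legal
D4: violates R4
E4: legal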